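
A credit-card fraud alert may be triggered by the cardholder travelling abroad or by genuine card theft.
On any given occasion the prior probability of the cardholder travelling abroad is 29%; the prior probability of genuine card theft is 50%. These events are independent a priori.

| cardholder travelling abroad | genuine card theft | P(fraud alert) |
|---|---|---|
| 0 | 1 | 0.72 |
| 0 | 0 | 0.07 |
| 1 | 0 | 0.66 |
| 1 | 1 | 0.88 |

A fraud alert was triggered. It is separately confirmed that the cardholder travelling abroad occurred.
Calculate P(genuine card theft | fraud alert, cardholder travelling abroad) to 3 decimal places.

P(genuine card theft | fraud alert, cardholder travelling abroad) ≈ 0.571

Sum P(fraud alert|·) weighted by the priors over both values of genuine card theft:
  P(fraud alert | cardholder travelling abroad) = 0.66·0.5 + 0.88·0.5
        = 0.330000 + 0.440000 = 0.770000
The terms with genuine card theft present sum to 0.440000, so
  P(genuine card theft | fraud alert, cardholder travelling abroad) = 0.440000 / 0.770000 ≈ 0.571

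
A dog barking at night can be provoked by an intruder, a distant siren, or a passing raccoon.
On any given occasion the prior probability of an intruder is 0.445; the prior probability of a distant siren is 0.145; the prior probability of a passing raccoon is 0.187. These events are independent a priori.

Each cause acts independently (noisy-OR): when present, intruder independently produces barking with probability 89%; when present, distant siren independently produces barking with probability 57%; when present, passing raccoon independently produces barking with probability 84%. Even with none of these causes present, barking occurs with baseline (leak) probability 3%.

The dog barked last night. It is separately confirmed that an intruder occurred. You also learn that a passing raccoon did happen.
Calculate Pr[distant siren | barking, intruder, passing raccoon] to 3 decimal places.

Pr[distant siren | barking, intruder, passing raccoon] ≈ 0.146

Under noisy-OR, P(barking | causes) = 1 − (1−0.03)·∏(1−qᵢ) over the active causes.
By total probability over both values of distant siren:
  P(barking | intruder, passing raccoon) = 0.982928*0.855 + 0.992659*0.145
        = 0.840403 + 0.143936 = 0.984339
Configurations with distant siren contribute 0.143936, so
  P(distant siren | barking, intruder, passing raccoon) = 0.143936 / 0.984339 ≈ 0.146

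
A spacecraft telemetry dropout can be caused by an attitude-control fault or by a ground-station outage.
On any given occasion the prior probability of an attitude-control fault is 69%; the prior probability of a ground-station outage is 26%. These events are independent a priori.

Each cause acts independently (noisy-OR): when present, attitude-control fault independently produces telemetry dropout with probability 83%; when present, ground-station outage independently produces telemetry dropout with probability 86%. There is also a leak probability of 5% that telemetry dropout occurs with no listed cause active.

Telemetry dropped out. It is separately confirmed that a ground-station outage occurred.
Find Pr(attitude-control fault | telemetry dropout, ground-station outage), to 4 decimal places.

Pr(attitude-control fault | telemetry dropout, ground-station outage) ≈ 0.7150

Under noisy-OR, P(telemetry dropout | causes) = 1 − (1−0.05)·∏(1−qᵢ) over the active causes.
For the numerator, keep only attitude-control fault=true terms: 0.97739*0.69 = 0.674399
The normalizing constant is 0.867*0.31 + 0.97739*0.69 = 0.943169
Posterior = 0.674399 / 0.943169 ≈ 0.7150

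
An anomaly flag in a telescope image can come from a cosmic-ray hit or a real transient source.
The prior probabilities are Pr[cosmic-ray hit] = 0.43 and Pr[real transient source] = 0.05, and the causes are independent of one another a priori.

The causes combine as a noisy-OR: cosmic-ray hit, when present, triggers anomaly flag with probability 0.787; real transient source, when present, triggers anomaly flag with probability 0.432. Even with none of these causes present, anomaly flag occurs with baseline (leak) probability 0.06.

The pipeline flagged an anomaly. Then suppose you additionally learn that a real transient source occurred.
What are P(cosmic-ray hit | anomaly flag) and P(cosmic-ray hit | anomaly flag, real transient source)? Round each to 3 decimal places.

P(cosmic-ray hit | anomaly flag) ≈ 0.883; P(cosmic-ray hit | anomaly flag, real transient source) ≈ 0.589

Under noisy-OR, P(anomaly flag | causes) = 1 − (1−0.06)·∏(1−qᵢ) over the active causes.
Numerator (weight on configurations with cosmic-ray hit): 0.326710 + 0.019055 = 0.345765
Denominator P(anomaly flag): 0.06*0.57*0.95 + 0.46608*0.57*0.05 + 0.79978*0.43*0.95 + 0.886275*0.43*0.05 = 0.391538
Posterior = 0.345765 / 0.391538 ≈ 0.883

Now also conditioning on real transient source=true:
P(anomaly flag | real transient source) = 0.46608×0.57 + 0.886275×0.43 = 0.265666 + 0.381098 = 0.646764
Restricting to configurations with cosmic-ray hit present: 0.886275×0.43 = 0.381098.
So P(cosmic-ray hit | anomaly flag, real transient source) = 0.381098/0.646764 ≈ 0.589.
— real transient source explains away the evidence for cosmic-ray hit.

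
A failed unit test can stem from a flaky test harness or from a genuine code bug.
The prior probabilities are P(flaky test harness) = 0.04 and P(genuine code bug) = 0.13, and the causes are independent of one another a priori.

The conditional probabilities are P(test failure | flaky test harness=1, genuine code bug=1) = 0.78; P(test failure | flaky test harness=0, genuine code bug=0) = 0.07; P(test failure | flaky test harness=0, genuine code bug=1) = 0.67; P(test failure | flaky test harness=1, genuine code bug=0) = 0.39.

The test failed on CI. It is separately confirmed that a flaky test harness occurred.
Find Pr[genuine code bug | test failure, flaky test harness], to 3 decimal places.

Pr[genuine code bug | test failure, flaky test harness] ≈ 0.230

Weight on genuine code bug=true, given the evidence: 0.78*0.13 = 0.101400
The normalizing constant is 0.39*0.87 + 0.78*0.13 = 0.440700
Posterior = 0.101400 / 0.440700 ≈ 0.230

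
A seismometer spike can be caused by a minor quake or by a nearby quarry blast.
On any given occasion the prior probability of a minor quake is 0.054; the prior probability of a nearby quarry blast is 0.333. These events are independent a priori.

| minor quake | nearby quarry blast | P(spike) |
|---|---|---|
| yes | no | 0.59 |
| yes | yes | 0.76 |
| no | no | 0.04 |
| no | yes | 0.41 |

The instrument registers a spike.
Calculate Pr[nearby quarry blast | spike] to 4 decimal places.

Pr[nearby quarry blast | spike] ≈ 0.7544

P(spike) = 0.04·0.946·0.667 + 0.41·0.946·0.333 + 0.59·0.054·0.667 + 0.76·0.054·0.333 = 0.025239 + 0.129157 + 0.021251 + 0.013666 = 0.189313
Restricting to configurations with nearby quarry blast present: 0.129157 + 0.013666 = 0.142823.
P(nearby quarry blast | spike) = 0.142823 / 0.189313 ≈ 0.7544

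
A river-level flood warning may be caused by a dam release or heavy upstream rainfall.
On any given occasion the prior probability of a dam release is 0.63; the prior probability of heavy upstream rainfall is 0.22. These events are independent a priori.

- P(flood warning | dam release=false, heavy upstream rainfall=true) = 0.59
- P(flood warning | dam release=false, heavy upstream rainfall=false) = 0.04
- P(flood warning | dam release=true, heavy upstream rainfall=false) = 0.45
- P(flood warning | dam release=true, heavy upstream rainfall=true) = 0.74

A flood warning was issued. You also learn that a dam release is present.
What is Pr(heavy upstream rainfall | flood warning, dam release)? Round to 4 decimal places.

Weight on heavy upstream rainfall=true, given the evidence: 0.74×0.22 = 0.162800
Normalizer over all consistent configurations: 0.45×0.78 + 0.74×0.22 = 0.513800
P(heavy upstream rainfall | flood warning, dam release) = 0.162800/0.513800 ≈ 0.3169

Pr(heavy upstream rainfall | flood warning, dam release) ≈ 0.3169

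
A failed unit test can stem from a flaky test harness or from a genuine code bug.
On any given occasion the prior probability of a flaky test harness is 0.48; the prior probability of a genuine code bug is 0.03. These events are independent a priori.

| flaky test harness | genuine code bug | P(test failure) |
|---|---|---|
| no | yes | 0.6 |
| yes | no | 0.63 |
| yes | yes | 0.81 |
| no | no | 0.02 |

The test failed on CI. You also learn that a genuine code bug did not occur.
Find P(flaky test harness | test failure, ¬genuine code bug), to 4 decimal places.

Sum P(test failure|·) weighted by the priors over both values of flaky test harness:
  P(test failure | ¬genuine code bug) = 0.02·0.52 + 0.63·0.48
        = 0.010400 + 0.302400 = 0.312800
Configurations with flaky test harness contribute 0.302400, so
  P(flaky test harness | test failure, ¬genuine code bug) = 0.302400 / 0.312800 ≈ 0.9668

P(flaky test harness | test failure, ¬genuine code bug) ≈ 0.9668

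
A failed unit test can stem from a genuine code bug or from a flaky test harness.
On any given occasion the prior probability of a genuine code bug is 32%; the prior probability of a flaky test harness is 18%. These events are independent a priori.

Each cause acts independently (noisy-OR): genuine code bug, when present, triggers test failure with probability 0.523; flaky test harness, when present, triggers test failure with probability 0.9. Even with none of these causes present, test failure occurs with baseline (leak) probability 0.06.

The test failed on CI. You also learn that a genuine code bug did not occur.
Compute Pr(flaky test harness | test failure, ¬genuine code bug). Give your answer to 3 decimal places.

Under noisy-OR, P(test failure | causes) = 1 − (1−0.06)·∏(1−qᵢ) over the active causes.
Weight on flaky test harness=true, given the evidence: 0.906*0.18 = 0.163080
Denominator P(test failure | ¬genuine code bug): 0.06*0.82 + 0.906*0.18 = 0.212280
P(flaky test harness | test failure, ¬genuine code bug) = 0.163080/0.212280 ≈ 0.768

Pr(flaky test harness | test failure, ¬genuine code bug) ≈ 0.768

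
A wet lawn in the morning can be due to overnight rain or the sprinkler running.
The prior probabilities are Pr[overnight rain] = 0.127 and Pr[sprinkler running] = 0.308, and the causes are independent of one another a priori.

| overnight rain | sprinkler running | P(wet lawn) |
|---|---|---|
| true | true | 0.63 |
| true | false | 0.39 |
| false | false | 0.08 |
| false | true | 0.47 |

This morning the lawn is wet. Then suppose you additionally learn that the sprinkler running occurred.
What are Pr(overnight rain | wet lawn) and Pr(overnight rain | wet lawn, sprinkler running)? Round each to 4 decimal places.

Sum P(wet lawn|·) weighted by the priors over the 4 (overnight rain, sprinkler running) configurations:
  P(wet lawn) = 0.08*0.873*0.692 + 0.47*0.873*0.308 + 0.39*0.127*0.692 + 0.63*0.127*0.308
        = 0.048329 + 0.126375 + 0.034275 + 0.024643 = 0.233622
Keeping only the overnight rain-present terms gives 0.058918, so
  P(overnight rain | wet lawn) = 0.058918 / 0.233622 ≈ 0.2522

Now also conditioning on sprinkler running=true:
Sum P(wet lawn|·) weighted by the priors over both values of overnight rain:
  P(wet lawn | sprinkler running) = 0.47*0.873 + 0.63*0.127
        = 0.410310 + 0.080010 = 0.490320
Configurations with overnight rain contribute 0.080010, so
  P(overnight rain | wet lawn, sprinkler running) = 0.080010 / 0.490320 ≈ 0.1632
This is intercausal reasoning (explaining away): once sprinkler running accounts for the wet lawn, overnight rain becomes less likely.

Pr(overnight rain | wet lawn) ≈ 0.2522; Pr(overnight rain | wet lawn, sprinkler running) ≈ 0.1632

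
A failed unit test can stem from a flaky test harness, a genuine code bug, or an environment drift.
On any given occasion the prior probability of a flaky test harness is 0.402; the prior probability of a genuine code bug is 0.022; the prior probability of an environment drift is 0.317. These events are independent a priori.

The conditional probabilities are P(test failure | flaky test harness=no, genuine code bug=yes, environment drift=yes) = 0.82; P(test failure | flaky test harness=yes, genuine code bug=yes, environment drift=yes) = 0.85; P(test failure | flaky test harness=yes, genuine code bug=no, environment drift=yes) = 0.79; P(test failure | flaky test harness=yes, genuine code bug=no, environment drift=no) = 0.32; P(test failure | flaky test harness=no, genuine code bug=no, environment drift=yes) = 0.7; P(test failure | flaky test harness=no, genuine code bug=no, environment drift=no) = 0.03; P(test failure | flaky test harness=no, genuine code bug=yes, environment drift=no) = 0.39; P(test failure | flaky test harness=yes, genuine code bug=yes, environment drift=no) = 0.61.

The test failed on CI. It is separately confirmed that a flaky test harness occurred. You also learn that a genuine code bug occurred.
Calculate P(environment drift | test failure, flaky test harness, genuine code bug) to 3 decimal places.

P(environment drift | test failure, flaky test harness, genuine code bug) ≈ 0.393

P(test failure | flaky test harness, genuine code bug) = 0.61×0.683 + 0.85×0.317 = 0.416630 + 0.269450 = 0.686080
Restricting to configurations with environment drift present: 0.85×0.317 = 0.269450.
So P(environment drift | test failure, flaky test harness, genuine code bug) = 0.269450/0.686080 ≈ 0.393.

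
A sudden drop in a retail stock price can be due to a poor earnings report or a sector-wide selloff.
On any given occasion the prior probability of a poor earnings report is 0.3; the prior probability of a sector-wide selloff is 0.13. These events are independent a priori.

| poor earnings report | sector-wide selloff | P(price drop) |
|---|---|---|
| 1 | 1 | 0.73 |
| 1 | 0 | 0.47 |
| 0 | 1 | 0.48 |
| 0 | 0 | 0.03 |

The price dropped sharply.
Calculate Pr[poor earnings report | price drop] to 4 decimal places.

Pr[poor earnings report | price drop] ≈ 0.7093

By total probability over the 4 (poor earnings report, sector-wide selloff) configurations:
  P(price drop) = 0.03*0.7*0.87 + 0.48*0.7*0.13 + 0.47*0.3*0.87 + 0.73*0.3*0.13
        = 0.018270 + 0.043680 + 0.122670 + 0.028470 = 0.213090
The terms with poor earnings report present sum to 0.151140, so
  P(poor earnings report | price drop) = 0.151140 / 0.213090 ≈ 0.7093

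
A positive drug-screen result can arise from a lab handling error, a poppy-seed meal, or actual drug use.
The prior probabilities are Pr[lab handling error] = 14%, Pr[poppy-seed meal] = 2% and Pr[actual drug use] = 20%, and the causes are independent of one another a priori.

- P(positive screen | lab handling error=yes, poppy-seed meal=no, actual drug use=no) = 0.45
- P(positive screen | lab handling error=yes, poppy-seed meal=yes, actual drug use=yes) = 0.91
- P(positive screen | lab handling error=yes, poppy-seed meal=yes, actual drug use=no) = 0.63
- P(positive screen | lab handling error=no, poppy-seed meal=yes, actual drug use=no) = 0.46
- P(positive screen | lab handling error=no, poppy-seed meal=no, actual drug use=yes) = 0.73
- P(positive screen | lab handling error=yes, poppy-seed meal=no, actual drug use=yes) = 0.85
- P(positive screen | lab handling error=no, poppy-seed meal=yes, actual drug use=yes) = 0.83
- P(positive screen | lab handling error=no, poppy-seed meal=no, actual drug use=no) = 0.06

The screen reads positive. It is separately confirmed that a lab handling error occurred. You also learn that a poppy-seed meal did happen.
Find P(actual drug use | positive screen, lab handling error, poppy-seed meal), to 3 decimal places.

P(positive screen | lab handling error, poppy-seed meal) = 0.63*0.8 + 0.91*0.2 = 0.504000 + 0.182000 = 0.686000
Restricting to configurations with actual drug use present: 0.91*0.2 = 0.182000.
Hence the posterior is 0.182000/0.686000 ≈ 0.265.

P(actual drug use | positive screen, lab handling error, poppy-seed meal) ≈ 0.265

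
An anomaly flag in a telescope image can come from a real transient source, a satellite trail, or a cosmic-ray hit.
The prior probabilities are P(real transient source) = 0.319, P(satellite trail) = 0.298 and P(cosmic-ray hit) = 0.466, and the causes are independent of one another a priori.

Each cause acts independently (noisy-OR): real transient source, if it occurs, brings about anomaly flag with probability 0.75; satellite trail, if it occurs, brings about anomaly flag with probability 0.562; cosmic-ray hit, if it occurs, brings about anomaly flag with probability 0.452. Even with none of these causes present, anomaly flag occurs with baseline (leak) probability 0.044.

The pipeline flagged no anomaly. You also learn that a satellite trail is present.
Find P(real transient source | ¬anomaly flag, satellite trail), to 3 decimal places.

Under noisy-OR, P(anomaly flag | causes) = 1 − (1−0.044)·∏(1−qᵢ) over the active causes.
P(¬anomaly flag | satellite trail) = 0.418728·0.681·0.534 + 0.229463·0.681·0.466 + 0.104682·0.319·0.534 + 0.057366·0.319·0.466 = 0.152272 + 0.072819 + 0.017832 + 0.008528 = 0.251451
Restricting to configurations with real transient source present: 0.017832 + 0.008528 = 0.026360.
Hence the posterior is 0.026360/0.251451 ≈ 0.105.

P(real transient source | ¬anomaly flag, satellite trail) ≈ 0.105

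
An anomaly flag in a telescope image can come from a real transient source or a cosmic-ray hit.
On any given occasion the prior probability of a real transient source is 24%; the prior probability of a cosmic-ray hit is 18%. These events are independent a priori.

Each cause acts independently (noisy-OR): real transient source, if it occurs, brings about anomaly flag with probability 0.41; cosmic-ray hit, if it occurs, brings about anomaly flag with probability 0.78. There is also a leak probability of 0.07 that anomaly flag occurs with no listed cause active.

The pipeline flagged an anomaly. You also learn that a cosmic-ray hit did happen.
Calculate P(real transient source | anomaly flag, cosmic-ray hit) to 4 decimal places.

Under noisy-OR, P(anomaly flag | causes) = 1 − (1−0.07)·∏(1−qᵢ) over the active causes.
By total probability over both values of real transient source:
  P(anomaly flag | cosmic-ray hit) = 0.7954×0.76 + 0.879286×0.24
        = 0.604504 + 0.211029 = 0.815533
The terms with real transient source present sum to 0.211029, so
  P(real transient source | anomaly flag, cosmic-ray hit) = 0.211029 / 0.815533 ≈ 0.2588

P(real transient source | anomaly flag, cosmic-ray hit) ≈ 0.2588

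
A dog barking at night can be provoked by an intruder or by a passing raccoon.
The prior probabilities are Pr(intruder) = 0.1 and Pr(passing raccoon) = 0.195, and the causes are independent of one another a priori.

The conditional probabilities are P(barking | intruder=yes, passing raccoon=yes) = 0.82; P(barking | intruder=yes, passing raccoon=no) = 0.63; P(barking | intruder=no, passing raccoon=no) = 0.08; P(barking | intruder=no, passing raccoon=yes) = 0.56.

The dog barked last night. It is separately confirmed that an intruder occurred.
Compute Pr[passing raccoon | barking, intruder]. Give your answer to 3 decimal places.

Numerator (weight on configurations with passing raccoon): 0.82×0.195 = 0.159900
Denominator P(barking | intruder): 0.63×0.805 + 0.82×0.195 = 0.667050
P(passing raccoon | barking, intruder) = 0.159900/0.667050 ≈ 0.240

Pr[passing raccoon | barking, intruder] ≈ 0.240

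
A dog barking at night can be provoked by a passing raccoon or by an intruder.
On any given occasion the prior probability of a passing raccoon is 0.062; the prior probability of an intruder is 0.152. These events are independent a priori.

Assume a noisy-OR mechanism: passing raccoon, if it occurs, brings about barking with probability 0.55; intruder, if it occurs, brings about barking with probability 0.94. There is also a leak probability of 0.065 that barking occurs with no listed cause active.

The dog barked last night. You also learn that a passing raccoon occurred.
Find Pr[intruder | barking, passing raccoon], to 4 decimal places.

Under noisy-OR, P(barking | causes) = 1 − (1−0.065)·∏(1−qᵢ) over the active causes.
Enumerate both values of intruder and weight by the priors:
  P(barking | passing raccoon) = 0.57925*0.848 + 0.974755*0.152
        = 0.491204 + 0.148163 = 0.639367
The terms with intruder present sum to 0.148163, so
  P(intruder | barking, passing raccoon) = 0.148163 / 0.639367 ≈ 0.2317

Pr[intruder | barking, passing raccoon] ≈ 0.2317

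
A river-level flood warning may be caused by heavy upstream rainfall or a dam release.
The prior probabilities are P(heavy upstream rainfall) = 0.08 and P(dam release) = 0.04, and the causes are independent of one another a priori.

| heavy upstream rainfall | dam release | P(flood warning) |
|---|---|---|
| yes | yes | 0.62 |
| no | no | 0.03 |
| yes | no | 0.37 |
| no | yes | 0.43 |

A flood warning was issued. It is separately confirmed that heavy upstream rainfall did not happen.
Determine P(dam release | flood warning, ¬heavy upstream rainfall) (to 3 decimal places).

P(dam release | flood warning, ¬heavy upstream rainfall) ≈ 0.374

P(flood warning | ¬heavy upstream rainfall) = 0.03×0.96 + 0.43×0.04 = 0.028800 + 0.017200 = 0.046000
The dam release-present share is 0.43×0.04 = 0.017200.
So P(dam release | flood warning, ¬heavy upstream rainfall) = 0.017200/0.046000 ≈ 0.374.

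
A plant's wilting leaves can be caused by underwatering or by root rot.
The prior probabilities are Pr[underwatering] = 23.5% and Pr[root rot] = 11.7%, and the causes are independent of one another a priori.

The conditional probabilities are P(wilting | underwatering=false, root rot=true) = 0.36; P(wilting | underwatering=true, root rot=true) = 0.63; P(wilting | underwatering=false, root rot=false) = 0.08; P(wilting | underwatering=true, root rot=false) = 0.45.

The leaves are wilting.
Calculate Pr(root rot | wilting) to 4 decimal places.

Pr(root rot | wilting) ≈ 0.2515

P(wilting) = 0.08×0.765×0.883 + 0.36×0.765×0.117 + 0.45×0.235×0.883 + 0.63×0.235×0.117 = 0.054040 + 0.032222 + 0.093377 + 0.017322 = 0.196961
Of this, 0.049544 comes from 0.032222 + 0.017322 (the root rot=true cases).
P(root rot | wilting) = 0.049544 / 0.196961 ≈ 0.2515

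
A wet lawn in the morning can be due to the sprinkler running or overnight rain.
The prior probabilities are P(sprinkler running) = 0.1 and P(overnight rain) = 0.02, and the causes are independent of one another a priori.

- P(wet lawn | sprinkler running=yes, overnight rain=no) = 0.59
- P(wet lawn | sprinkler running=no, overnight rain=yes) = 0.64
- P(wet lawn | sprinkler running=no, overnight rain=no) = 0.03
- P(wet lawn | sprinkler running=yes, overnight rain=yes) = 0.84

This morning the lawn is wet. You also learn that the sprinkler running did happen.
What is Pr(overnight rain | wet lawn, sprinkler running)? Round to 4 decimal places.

P(wet lawn | sprinkler running) = 0.59*0.98 + 0.84*0.02 = 0.578200 + 0.016800 = 0.595000
Restricting to configurations with overnight rain present: 0.84*0.02 = 0.016800.
P(overnight rain | wet lawn, sprinkler running) = 0.016800 / 0.595000 ≈ 0.0282

Pr(overnight rain | wet lawn, sprinkler running) ≈ 0.0282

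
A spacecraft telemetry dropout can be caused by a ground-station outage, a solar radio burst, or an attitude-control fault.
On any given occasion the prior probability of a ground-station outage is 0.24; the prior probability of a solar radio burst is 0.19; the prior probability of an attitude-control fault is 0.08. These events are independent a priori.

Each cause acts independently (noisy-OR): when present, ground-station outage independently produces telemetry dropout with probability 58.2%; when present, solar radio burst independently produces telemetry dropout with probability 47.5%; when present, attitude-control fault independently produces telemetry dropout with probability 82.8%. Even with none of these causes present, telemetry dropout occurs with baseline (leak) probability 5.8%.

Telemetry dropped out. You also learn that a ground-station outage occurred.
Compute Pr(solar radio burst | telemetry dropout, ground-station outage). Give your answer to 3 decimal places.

Pr(solar radio burst | telemetry dropout, ground-station outage) ≈ 0.230

Under noisy-OR, P(telemetry dropout | causes) = 1 − (1−0.058)·∏(1−qᵢ) over the active causes.
P(telemetry dropout | ground-station outage) = 0.606244*0.81*0.92 + 0.932274*0.81*0.08 + 0.793278*0.19*0.92 + 0.964444*0.19*0.08 = 0.451773 + 0.060411 + 0.138665 + 0.014660 = 0.665509
Of this, 0.153325 comes from 0.138665 + 0.014660 (the solar radio burst=true cases).
So P(solar radio burst | telemetry dropout, ground-station outage) = 0.153325/0.665509 ≈ 0.230.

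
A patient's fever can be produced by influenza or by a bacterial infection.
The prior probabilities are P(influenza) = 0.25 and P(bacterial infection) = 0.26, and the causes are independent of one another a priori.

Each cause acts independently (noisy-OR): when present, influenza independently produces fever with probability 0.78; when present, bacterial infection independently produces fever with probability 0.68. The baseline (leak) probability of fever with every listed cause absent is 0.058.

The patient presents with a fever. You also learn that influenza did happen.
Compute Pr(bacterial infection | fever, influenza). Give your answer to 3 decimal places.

Under noisy-OR, P(fever | causes) = 1 − (1−0.058)·∏(1−qᵢ) over the active causes.
Numerator (weight on configurations with bacterial infection): 0.933683*0.26 = 0.242758
Denominator P(fever | influenza): 0.79276*0.74 + 0.933683*0.26 = 0.829400
Posterior = 0.242758 / 0.829400 ≈ 0.293

Pr(bacterial infection | fever, influenza) ≈ 0.293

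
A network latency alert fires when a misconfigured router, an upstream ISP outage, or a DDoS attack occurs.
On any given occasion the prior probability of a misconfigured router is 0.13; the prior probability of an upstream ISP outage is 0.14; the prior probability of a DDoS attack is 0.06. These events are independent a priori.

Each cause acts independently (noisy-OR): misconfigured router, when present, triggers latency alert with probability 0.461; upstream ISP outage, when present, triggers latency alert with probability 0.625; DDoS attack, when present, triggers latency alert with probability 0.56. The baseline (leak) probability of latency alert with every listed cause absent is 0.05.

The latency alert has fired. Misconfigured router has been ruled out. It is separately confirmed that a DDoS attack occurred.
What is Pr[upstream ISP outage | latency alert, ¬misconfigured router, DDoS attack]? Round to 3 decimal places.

Pr[upstream ISP outage | latency alert, ¬misconfigured router, DDoS attack] ≈ 0.191

Under noisy-OR, P(latency alert | causes) = 1 − (1−0.05)·∏(1−qᵢ) over the active causes.
Enumerate both values of upstream ISP outage and weight by the priors:
  P(latency alert | ¬misconfigured router, DDoS attack) = 0.582×0.86 + 0.84325×0.14
        = 0.500520 + 0.118055 = 0.618575
Configurations with upstream ISP outage contribute 0.118055, so
  P(upstream ISP outage | latency alert, ¬misconfigured router, DDoS attack) = 0.118055 / 0.618575 ≈ 0.191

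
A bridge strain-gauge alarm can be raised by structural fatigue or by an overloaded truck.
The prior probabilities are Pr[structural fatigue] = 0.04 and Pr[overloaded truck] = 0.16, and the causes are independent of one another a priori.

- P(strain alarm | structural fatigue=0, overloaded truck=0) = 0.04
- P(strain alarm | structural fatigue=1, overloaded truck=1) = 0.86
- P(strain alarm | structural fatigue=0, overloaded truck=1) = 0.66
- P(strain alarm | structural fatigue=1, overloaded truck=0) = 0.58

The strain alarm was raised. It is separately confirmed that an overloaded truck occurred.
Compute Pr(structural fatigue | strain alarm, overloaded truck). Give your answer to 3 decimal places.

P(strain alarm | overloaded truck) = 0.66·0.96 + 0.86·0.04 = 0.633600 + 0.034400 = 0.668000
The structural fatigue-present share is 0.86·0.04 = 0.034400.
Hence the posterior is 0.034400/0.668000 ≈ 0.051.

Pr(structural fatigue | strain alarm, overloaded truck) ≈ 0.051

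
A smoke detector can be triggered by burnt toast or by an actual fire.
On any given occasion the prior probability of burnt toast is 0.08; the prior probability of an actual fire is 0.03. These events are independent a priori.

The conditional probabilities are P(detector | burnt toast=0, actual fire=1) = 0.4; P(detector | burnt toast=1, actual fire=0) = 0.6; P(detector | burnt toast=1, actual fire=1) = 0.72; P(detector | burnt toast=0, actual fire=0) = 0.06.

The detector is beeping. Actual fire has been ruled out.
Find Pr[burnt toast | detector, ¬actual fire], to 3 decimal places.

For the numerator, keep only burnt toast=true terms: 0.6*0.08 = 0.048000
The normalizing constant is 0.06*0.92 + 0.6*0.08 = 0.103200
P(burnt toast | detector, ¬actual fire) = 0.048000/0.103200 ≈ 0.465

Pr[burnt toast | detector, ¬actual fire] ≈ 0.465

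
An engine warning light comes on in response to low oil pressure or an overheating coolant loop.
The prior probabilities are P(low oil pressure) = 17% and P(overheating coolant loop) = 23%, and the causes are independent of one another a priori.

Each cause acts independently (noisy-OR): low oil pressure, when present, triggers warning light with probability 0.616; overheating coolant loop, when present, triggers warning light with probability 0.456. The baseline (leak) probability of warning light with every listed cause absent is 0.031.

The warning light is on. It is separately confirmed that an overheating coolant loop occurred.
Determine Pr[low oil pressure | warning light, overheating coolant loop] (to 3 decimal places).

Pr[low oil pressure | warning light, overheating coolant loop] ≈ 0.257

Under noisy-OR, P(warning light | causes) = 1 − (1−0.031)·∏(1−qᵢ) over the active causes.
Sum P(warning light|·) weighted by the priors over both values of low oil pressure:
  P(warning light | overheating coolant loop) = 0.472864×0.83 + 0.79758×0.17
        = 0.392477 + 0.135589 = 0.528066
The terms with low oil pressure present sum to 0.135589, so
  P(low oil pressure | warning light, overheating coolant loop) = 0.135589 / 0.528066 ≈ 0.257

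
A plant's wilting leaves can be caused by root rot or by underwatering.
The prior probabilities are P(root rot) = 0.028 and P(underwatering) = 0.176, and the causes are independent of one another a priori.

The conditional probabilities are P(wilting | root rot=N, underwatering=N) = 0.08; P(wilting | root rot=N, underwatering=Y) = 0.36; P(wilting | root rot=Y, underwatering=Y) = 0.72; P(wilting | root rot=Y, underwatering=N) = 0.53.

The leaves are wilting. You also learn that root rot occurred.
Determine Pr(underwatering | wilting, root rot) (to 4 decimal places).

Pr(underwatering | wilting, root rot) ≈ 0.2249

By total probability over both values of underwatering:
  P(wilting | root rot) = 0.53*0.824 + 0.72*0.176
        = 0.436720 + 0.126720 = 0.563440
The terms with underwatering present sum to 0.126720, so
  P(underwatering | wilting, root rot) = 0.126720 / 0.563440 ≈ 0.2249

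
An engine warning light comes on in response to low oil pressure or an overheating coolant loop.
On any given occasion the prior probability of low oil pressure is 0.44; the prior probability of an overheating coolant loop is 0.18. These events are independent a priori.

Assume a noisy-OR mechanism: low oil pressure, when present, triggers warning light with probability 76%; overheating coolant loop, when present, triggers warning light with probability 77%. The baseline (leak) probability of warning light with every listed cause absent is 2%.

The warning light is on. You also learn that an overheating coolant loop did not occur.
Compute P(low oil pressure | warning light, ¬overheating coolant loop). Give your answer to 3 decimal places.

Under noisy-OR, P(warning light | causes) = 1 − (1−0.02)·∏(1−qᵢ) over the active causes.
By total probability over both values of low oil pressure:
  P(warning light | ¬overheating coolant loop) = 0.02·0.56 + 0.7648·0.44
        = 0.011200 + 0.336512 = 0.347712
Configurations with low oil pressure contribute 0.336512, so
  P(low oil pressure | warning light, ¬overheating coolant loop) = 0.336512 / 0.347712 ≈ 0.968

P(low oil pressure | warning light, ¬overheating coolant loop) ≈ 0.968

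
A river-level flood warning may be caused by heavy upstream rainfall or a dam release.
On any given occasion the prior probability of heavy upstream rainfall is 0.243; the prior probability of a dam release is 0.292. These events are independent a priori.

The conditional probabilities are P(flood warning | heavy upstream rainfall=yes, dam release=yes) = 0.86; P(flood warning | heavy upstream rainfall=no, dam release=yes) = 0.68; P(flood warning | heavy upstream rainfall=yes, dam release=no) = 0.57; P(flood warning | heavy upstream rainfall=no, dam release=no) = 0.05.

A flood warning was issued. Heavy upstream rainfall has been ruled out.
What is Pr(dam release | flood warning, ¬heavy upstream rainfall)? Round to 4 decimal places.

Pr(dam release | flood warning, ¬heavy upstream rainfall) ≈ 0.8487

Enumerate both values of dam release and weight by the priors:
  P(flood warning | ¬heavy upstream rainfall) = 0.05×0.708 + 0.68×0.292
        = 0.035400 + 0.198560 = 0.233960
Configurations with dam release contribute 0.198560, so
  P(dam release | flood warning, ¬heavy upstream rainfall) = 0.198560 / 0.233960 ≈ 0.8487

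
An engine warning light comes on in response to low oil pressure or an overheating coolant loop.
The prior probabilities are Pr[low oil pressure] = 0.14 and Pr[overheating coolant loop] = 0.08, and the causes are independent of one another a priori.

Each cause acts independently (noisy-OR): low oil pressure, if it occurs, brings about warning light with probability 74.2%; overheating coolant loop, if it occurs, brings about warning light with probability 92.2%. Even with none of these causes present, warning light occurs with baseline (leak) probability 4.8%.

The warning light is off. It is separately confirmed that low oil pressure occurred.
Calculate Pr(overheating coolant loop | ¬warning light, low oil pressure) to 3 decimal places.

Pr(overheating coolant loop | ¬warning light, low oil pressure) ≈ 0.007

Under noisy-OR, P(warning light | causes) = 1 − (1−0.048)·∏(1−qᵢ) over the active causes.
P(¬warning light | low oil pressure) = 0.245616×0.92 + 0.019158×0.08 = 0.225967 + 0.001533 = 0.227500
The overheating coolant loop-present share is 0.019158×0.08 = 0.001533.
So P(overheating coolant loop | ¬warning light, low oil pressure) = 0.001533/0.227500 ≈ 0.007.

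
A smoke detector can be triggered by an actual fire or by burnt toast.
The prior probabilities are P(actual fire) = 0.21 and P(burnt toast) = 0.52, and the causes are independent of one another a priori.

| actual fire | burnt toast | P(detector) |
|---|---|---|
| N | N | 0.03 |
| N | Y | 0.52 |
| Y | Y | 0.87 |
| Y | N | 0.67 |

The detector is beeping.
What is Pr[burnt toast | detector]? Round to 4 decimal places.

Pr[burnt toast | detector] ≈ 0.7964

Weight on burnt toast=true, given the evidence: 0.213616 + 0.095004 = 0.308620
Denominator P(detector): 0.03×0.79×0.48 + 0.52×0.79×0.52 + 0.67×0.21×0.48 + 0.87×0.21×0.52 = 0.387532
Posterior = 0.308620 / 0.387532 ≈ 0.7964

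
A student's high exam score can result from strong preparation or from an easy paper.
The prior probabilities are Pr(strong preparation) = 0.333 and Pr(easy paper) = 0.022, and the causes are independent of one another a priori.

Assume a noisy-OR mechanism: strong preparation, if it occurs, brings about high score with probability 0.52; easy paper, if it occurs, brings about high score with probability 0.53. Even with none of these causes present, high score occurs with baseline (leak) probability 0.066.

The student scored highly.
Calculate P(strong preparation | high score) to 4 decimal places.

Under noisy-OR, P(high score | causes) = 1 − (1−0.066)·∏(1−qᵢ) over the active causes.
Enumerate the 4 (strong preparation, easy paper) configurations and weight by the priors:
  P(high score) = 0.066·0.667·0.978 + 0.56102·0.667·0.022 + 0.55168·0.333·0.978 + 0.78929·0.333·0.022
        = 0.043054 + 0.008232 + 0.179668 + 0.005782 = 0.236736
Configurations with strong preparation contribute 0.185450, so
  P(strong preparation | high score) = 0.185450 / 0.236736 ≈ 0.7834

P(strong preparation | high score) ≈ 0.7834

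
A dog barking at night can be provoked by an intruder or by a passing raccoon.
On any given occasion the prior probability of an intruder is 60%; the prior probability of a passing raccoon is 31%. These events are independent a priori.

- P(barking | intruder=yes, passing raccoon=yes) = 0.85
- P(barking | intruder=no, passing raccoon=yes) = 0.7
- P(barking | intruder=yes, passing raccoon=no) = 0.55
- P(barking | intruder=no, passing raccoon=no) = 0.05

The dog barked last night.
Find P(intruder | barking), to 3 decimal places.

P(intruder | barking) ≈ 0.793

For the numerator, keep only intruder=true terms: 0.227700 + 0.158100 = 0.385800
Normalizer over all consistent configurations: 0.05·0.4·0.69 + 0.7·0.4·0.31 + 0.55·0.6·0.69 + 0.85·0.6·0.31 = 0.486400
P(intruder | barking) = 0.385800/0.486400 ≈ 0.793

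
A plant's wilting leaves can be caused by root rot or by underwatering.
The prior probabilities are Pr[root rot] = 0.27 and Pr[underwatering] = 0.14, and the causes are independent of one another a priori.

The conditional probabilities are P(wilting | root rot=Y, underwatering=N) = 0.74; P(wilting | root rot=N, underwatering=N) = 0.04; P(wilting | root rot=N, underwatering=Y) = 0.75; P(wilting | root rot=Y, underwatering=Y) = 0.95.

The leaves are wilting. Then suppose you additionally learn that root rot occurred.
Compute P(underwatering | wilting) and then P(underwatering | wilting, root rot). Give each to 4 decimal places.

P(underwatering | wilting) ≈ 0.3637; P(underwatering | wilting, root rot) ≈ 0.1729

P(wilting) = 0.04*0.73*0.86 + 0.75*0.73*0.14 + 0.74*0.27*0.86 + 0.95*0.27*0.14 = 0.025112 + 0.076650 + 0.171828 + 0.035910 = 0.309500
The underwatering-present share is 0.076650 + 0.035910 = 0.112560.
So P(underwatering | wilting) = 0.112560/0.309500 ≈ 0.3637.

Now also conditioning on root rot=true:
Enumerate both values of underwatering and weight by the priors:
  P(wilting | root rot) = 0.74·0.86 + 0.95·0.14
        = 0.636400 + 0.133000 = 0.769400
Configurations with underwatering contribute 0.133000, so
  P(underwatering | wilting, root rot) = 0.133000 / 0.769400 ≈ 0.1729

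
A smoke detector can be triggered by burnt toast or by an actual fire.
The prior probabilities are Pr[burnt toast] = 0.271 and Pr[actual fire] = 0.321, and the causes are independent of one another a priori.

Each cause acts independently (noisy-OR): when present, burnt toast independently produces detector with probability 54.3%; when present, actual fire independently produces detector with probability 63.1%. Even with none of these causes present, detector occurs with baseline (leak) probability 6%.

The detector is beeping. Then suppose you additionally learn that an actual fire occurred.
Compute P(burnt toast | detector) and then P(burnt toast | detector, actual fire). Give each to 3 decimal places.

Under noisy-OR, P(detector | causes) = 1 − (1−0.06)·∏(1−qᵢ) over the active causes.
P(detector) = 0.06·0.729·0.679 + 0.65314·0.729·0.321 + 0.57042·0.271·0.679 + 0.841485·0.271·0.321 = 0.029699 + 0.152841 + 0.104962 + 0.073202 = 0.360704
The burnt toast-present share is 0.104962 + 0.073202 = 0.178164.
P(burnt toast | detector) = 0.178164 / 0.360704 ≈ 0.494

Now condition on the additional information:
Weight on burnt toast=true, given the evidence: 0.841485*0.271 = 0.228042
The normalizing constant is 0.65314*0.729 + 0.841485*0.271 = 0.704181
P(burnt toast | detector, actual fire) = 0.228042/0.704181 ≈ 0.324
— actual fire explains away the evidence for burnt toast.

P(burnt toast | detector) ≈ 0.494; P(burnt toast | detector, actual fire) ≈ 0.324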